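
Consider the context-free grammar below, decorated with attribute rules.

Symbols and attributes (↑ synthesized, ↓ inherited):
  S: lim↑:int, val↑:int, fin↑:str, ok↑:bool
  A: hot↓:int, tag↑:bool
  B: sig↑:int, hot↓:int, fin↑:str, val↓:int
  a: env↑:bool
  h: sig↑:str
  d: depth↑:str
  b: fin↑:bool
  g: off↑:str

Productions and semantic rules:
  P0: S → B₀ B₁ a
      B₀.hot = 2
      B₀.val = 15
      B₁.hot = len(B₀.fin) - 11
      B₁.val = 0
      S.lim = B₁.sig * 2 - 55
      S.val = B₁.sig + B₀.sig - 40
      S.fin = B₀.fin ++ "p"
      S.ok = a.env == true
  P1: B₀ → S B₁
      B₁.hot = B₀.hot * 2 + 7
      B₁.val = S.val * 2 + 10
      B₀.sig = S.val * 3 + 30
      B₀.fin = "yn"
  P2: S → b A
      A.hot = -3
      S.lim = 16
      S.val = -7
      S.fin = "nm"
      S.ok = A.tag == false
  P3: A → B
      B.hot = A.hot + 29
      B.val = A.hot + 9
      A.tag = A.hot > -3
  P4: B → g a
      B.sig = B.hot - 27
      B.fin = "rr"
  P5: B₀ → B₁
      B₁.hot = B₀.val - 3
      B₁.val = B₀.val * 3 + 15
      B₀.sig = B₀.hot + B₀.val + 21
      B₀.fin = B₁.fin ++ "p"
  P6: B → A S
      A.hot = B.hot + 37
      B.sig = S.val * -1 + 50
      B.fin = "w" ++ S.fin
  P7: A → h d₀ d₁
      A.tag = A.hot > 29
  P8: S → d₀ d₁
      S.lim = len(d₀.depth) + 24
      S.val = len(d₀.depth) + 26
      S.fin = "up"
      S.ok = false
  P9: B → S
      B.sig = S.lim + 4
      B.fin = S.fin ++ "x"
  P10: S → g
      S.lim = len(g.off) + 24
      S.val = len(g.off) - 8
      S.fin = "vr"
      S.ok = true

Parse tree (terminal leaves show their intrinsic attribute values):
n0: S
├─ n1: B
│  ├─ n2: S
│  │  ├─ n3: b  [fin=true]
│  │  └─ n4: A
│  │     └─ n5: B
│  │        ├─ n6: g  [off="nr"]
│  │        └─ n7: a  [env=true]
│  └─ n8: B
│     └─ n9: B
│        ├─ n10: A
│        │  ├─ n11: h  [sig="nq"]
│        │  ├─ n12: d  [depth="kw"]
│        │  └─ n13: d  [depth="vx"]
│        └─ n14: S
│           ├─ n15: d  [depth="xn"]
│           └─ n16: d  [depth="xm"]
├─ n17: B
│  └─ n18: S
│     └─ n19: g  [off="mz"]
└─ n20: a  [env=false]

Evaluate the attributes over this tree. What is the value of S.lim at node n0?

5

1. n1.hot = 2  [2]
2. n1.val = 15  [15]
3. n3.fin = true  [terminal]
4. n4.hot = -3  [-3]
5. n5.hot = 26  [A.hot + 29]
6. n5.val = 6  [A.hot + 9]
7. n6.off = "nr"  [terminal]
8. n7.env = true  [terminal]
9. n5.sig = -1  [B.hot - 27]
10. n5.fin = "rr"  ["rr"]
11. n4.tag = false  [A.hot > -3]
12. n2.lim = 16  [16]
13. n2.val = -7  [-7]
14. n2.fin = "nm"  ["nm"]
15. n2.ok = true  [A.tag == false]
16. n8.hot = 11  [B₀.hot * 2 + 7]
17. n8.val = -4  [S.val * 2 + 10]
18. n9.hot = -7  [B₀.val - 3]
19. n9.val = 3  [B₀.val * 3 + 15]
20. n10.hot = 30  [B.hot + 37]
21. n11.sig = "nq"  [terminal]
22. n12.depth = "kw"  [terminal]
23. n13.depth = "vx"  [terminal]
24. n10.tag = true  [A.hot > 29]
25. n15.depth = "xn"  [terminal]
26. n16.depth = "xm"  [terminal]
27. n14.lim = 26  [len(d₀.depth) + 24]
28. n14.val = 28  [len(d₀.depth) + 26]
29. n14.fin = "up"  ["up"]
30. n14.ok = false  [false]
31. n9.sig = 22  [S.val * -1 + 50]
32. n9.fin = "wup"  ["w" ++ S.fin]
33. n8.sig = 28  [B₀.hot + B₀.val + 21]
34. n8.fin = "wupp"  [B₁.fin ++ "p"]
35. n1.sig = 9  [S.val * 3 + 30]
36. n1.fin = "yn"  ["yn"]
37. n17.hot = -9  [len(B₀.fin) - 11]
38. n17.val = 0  [0]
39. n19.off = "mz"  [terminal]
40. n18.lim = 26  [len(g.off) + 24]
41. n18.val = -6  [len(g.off) - 8]
42. n18.fin = "vr"  ["vr"]
43. n18.ok = true  [true]
44. n17.sig = 30  [S.lim + 4]
45. n17.fin = "vrx"  [S.fin ++ "x"]
46. n20.env = false  [terminal]
47. n0.lim = 5  [B₁.sig * 2 - 55]
48. n0.val = -1  [B₁.sig + B₀.sig - 40]
49. n0.fin = "ynp"  [B₀.fin ++ "p"]
50. n0.ok = false  [a.env == true]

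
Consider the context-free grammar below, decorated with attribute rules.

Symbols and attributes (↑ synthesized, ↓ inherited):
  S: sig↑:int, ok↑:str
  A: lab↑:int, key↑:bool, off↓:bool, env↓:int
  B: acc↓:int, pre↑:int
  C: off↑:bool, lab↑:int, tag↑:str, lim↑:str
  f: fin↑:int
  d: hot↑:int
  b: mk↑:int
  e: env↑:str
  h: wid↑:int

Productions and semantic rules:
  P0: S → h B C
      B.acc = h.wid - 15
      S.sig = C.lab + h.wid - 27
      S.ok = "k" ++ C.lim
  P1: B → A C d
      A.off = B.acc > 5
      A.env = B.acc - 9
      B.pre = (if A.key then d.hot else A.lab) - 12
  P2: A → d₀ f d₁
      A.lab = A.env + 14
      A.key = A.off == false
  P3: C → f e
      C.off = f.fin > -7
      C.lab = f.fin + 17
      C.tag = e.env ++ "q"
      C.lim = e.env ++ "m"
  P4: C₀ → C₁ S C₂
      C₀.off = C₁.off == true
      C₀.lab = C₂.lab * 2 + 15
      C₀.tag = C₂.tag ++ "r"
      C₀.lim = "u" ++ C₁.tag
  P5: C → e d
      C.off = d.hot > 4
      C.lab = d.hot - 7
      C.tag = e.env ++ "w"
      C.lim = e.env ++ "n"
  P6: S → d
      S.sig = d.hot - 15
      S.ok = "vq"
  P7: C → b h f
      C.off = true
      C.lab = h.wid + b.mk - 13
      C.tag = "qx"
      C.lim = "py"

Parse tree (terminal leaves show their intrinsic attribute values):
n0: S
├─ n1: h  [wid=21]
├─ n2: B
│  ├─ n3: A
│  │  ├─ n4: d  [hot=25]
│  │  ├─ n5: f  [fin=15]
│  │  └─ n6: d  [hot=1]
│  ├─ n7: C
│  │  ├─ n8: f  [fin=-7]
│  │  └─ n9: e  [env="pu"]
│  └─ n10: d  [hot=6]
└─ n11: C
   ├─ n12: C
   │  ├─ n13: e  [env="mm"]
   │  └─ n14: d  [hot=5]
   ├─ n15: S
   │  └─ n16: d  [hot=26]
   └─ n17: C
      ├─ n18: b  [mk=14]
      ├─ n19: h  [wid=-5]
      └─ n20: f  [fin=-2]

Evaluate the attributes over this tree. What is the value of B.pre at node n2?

-1

1. n1.wid = 21  [terminal]
2. n2.acc = 6  [h.wid - 15]
3. n3.off = true  [B.acc > 5]
4. n3.env = -3  [B.acc - 9]
5. n4.hot = 25  [terminal]
6. n5.fin = 15  [terminal]
7. n6.hot = 1  [terminal]
8. n3.lab = 11  [A.env + 14]
9. n3.key = false  [A.off == false]
10. n8.fin = -7  [terminal]
11. n9.env = "pu"  [terminal]
12. n7.off = false  [f.fin > -7]
13. n7.lab = 10  [f.fin + 17]
14. n7.tag = "puq"  [e.env ++ "q"]
15. n7.lim = "pum"  [e.env ++ "m"]
16. n10.hot = 6  [terminal]
17. n2.pre = -1  [(if A.key then d.hot else A.lab) - 12]
18. n13.env = "mm"  [terminal]
19. n14.hot = 5  [terminal]
20. n12.off = true  [d.hot > 4]
21. n12.lab = -2  [d.hot - 7]
22. n12.tag = "mmw"  [e.env ++ "w"]
23. n12.lim = "mmn"  [e.env ++ "n"]
24. n16.hot = 26  [terminal]
25. n15.sig = 11  [d.hot - 15]
26. n15.ok = "vq"  ["vq"]
27. n18.mk = 14  [terminal]
28. n19.wid = -5  [terminal]
29. n20.fin = -2  [terminal]
30. n17.off = true  [true]
31. n17.lab = -4  [h.wid + b.mk - 13]
32. n17.tag = "qx"  ["qx"]
33. n17.lim = "py"  ["py"]
34. n11.off = true  [C₁.off == true]
35. n11.lab = 7  [C₂.lab * 2 + 15]
36. n11.tag = "qxr"  [C₂.tag ++ "r"]
37. n11.lim = "ummw"  ["u" ++ C₁.tag]
38. n0.sig = 1  [C.lab + h.wid - 27]
39. n0.ok = "kummw"  ["k" ++ C.lim]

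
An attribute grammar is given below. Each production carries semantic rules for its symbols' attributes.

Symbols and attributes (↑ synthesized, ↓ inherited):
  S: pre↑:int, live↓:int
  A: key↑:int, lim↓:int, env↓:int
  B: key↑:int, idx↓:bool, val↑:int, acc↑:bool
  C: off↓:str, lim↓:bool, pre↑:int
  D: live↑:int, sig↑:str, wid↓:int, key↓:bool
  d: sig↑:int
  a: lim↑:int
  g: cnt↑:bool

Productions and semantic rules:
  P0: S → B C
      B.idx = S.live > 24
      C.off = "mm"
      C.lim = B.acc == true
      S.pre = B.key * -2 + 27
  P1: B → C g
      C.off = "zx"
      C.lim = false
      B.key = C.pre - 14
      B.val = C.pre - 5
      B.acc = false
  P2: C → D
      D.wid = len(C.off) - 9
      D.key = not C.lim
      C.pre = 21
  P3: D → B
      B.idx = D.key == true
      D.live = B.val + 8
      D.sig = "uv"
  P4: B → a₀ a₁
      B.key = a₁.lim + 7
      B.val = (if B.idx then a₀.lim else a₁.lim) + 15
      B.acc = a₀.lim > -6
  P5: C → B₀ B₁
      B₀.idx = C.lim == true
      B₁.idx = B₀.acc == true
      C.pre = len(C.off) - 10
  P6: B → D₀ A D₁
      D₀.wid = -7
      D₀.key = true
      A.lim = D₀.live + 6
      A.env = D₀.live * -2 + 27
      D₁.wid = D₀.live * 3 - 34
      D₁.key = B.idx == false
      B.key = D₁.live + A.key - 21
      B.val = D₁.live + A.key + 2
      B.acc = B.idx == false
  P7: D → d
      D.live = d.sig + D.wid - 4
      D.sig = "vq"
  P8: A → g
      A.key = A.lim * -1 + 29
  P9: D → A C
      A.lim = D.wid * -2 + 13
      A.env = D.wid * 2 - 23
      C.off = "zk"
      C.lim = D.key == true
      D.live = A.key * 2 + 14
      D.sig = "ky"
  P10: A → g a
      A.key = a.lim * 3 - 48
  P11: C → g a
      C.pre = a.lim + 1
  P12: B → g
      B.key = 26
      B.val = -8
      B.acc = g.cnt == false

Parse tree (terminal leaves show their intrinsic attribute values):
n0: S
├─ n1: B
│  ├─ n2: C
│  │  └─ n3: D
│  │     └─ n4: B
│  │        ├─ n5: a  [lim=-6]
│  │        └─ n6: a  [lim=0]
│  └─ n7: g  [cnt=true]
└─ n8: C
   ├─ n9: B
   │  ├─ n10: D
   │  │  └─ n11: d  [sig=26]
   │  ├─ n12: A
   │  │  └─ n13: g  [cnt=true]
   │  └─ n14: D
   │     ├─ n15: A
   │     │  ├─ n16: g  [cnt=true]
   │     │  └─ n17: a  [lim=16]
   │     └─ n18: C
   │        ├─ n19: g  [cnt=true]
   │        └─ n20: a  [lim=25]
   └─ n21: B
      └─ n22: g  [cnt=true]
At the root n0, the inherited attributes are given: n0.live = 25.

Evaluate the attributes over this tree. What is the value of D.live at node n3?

17

1. n0.live = 25  [given at root]
2. n1.idx = true  [S.live > 24]
3. n2.off = "zx"  ["zx"]
4. n2.lim = false  [false]
5. n3.wid = -7  [len(C.off) - 9]
6. n3.key = true  [not C.lim]
7. n4.idx = true  [D.key == true]
8. n5.lim = -6  [terminal]
9. n6.lim = 0  [terminal]
10. n4.key = 7  [a₁.lim + 7]
11. n4.val = 9  [(if B.idx then a₀.lim else a₁.lim) + 15]
12. n4.acc = false  [a₀.lim > -6]
13. n3.live = 17  [B.val + 8]
14. n3.sig = "uv"  ["uv"]
15. n2.pre = 21  [21]
16. n7.cnt = true  [terminal]
17. n1.key = 7  [C.pre - 14]
18. n1.val = 16  [C.pre - 5]
19. n1.acc = false  [false]
20. n8.off = "mm"  ["mm"]
21. n8.lim = false  [B.acc == true]
22. n9.idx = false  [C.lim == true]
23. n10.wid = -7  [-7]
24. n10.key = true  [true]
25. n11.sig = 26  [terminal]
26. n10.live = 15  [d.sig + D.wid - 4]
27. n10.sig = "vq"  ["vq"]
28. n12.lim = 21  [D₀.live + 6]
29. n12.env = -3  [D₀.live * -2 + 27]
30. n13.cnt = true  [terminal]
31. n12.key = 8  [A.lim * -1 + 29]
32. n14.wid = 11  [D₀.live * 3 - 34]
33. n14.key = true  [B.idx == false]
34. n15.lim = -9  [D.wid * -2 + 13]
35. n15.env = -1  [D.wid * 2 - 23]
36. n16.cnt = true  [terminal]
37. n17.lim = 16  [terminal]
38. n15.key = 0  [a.lim * 3 - 48]
39. n18.off = "zk"  ["zk"]
40. n18.lim = true  [D.key == true]
41. n19.cnt = true  [terminal]
42. n20.lim = 25  [terminal]
43. n18.pre = 26  [a.lim + 1]
44. n14.live = 14  [A.key * 2 + 14]
45. n14.sig = "ky"  ["ky"]
46. n9.key = 1  [D₁.live + A.key - 21]
47. n9.val = 24  [D₁.live + A.key + 2]
48. n9.acc = true  [B.idx == false]
49. n21.idx = true  [B₀.acc == true]
50. n22.cnt = true  [terminal]
51. n21.key = 26  [26]
52. n21.val = -8  [-8]
53. n21.acc = false  [g.cnt == false]
54. n8.pre = -8  [len(C.off) - 10]
55. n0.pre = 13  [B.key * -2 + 27]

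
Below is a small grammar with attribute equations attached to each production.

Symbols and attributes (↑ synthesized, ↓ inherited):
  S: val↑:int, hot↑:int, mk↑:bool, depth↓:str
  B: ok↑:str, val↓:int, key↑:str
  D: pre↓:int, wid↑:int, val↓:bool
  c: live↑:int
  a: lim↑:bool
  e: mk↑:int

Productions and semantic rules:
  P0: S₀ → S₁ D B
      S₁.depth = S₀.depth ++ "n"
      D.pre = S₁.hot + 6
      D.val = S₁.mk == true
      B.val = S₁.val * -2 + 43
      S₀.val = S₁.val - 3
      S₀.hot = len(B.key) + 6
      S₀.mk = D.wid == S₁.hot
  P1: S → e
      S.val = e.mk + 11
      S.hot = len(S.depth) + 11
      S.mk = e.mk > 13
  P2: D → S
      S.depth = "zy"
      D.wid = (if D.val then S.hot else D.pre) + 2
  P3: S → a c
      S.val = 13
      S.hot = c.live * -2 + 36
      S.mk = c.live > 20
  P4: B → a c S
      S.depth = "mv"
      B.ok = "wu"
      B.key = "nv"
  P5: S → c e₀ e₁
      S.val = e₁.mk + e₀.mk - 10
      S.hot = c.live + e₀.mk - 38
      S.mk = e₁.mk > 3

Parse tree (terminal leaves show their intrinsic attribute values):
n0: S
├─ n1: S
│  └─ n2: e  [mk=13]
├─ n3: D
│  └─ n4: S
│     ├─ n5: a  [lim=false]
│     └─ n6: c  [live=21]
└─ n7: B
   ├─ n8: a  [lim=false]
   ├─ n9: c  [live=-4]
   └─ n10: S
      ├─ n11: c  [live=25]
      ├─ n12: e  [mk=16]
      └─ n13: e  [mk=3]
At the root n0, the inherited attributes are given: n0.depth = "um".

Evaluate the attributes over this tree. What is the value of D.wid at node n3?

1. n0.depth = "um"  [given at root]
2. n1.depth = "umn"  [S₀.depth ++ "n"]
3. n2.mk = 13  [terminal]
4. n1.val = 24  [e.mk + 11]
5. n1.hot = 14  [len(S.depth) + 11]
6. n1.mk = false  [e.mk > 13]
7. n3.pre = 20  [S₁.hot + 6]
8. n3.val = false  [S₁.mk == true]
9. n4.depth = "zy"  ["zy"]
10. n5.lim = false  [terminal]
11. n6.live = 21  [terminal]
12. n4.val = 13  [13]
13. n4.hot = -6  [c.live * -2 + 36]
14. n4.mk = true  [c.live > 20]
15. n3.wid = 22  [(if D.val then S.hot else D.pre) + 2]
16. n7.val = -5  [S₁.val * -2 + 43]
17. n8.lim = false  [terminal]
18. n9.live = -4  [terminal]
19. n10.depth = "mv"  ["mv"]
20. n11.live = 25  [terminal]
21. n12.mk = 16  [terminal]
22. n13.mk = 3  [terminal]
23. n10.val = 9  [e₁.mk + e₀.mk - 10]
24. n10.hot = 3  [c.live + e₀.mk - 38]
25. n10.mk = false  [e₁.mk > 3]
26. n7.ok = "wu"  ["wu"]
27. n7.key = "nv"  ["nv"]
28. n0.val = 21  [S₁.val - 3]
29. n0.hot = 8  [len(B.key) + 6]
30. n0.mk = false  [D.wid == S₁.hot]

22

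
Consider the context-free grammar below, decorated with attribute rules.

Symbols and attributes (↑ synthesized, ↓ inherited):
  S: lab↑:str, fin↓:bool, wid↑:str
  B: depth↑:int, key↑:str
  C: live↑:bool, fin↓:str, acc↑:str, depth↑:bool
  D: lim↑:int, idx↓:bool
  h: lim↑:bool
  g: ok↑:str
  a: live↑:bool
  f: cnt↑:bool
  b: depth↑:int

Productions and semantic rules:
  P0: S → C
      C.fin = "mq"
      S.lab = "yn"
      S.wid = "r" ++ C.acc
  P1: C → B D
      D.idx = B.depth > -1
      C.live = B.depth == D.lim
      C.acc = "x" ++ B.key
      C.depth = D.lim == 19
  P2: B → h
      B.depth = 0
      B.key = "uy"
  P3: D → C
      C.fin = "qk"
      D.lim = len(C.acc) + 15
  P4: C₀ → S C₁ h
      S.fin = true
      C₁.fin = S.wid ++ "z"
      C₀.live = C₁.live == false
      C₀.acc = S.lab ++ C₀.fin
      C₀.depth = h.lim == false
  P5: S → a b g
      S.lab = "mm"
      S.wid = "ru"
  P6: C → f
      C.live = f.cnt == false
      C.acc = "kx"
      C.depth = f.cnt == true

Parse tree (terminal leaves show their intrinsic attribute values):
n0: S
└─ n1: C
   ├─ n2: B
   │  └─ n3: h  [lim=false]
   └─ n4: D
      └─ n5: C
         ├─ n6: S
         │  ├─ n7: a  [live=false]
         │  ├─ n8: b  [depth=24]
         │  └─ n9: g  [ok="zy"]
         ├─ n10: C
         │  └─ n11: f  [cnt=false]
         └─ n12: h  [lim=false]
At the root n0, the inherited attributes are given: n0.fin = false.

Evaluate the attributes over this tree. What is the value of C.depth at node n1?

1. n0.fin = false  [given at root]
2. n1.fin = "mq"  ["mq"]
3. n3.lim = false  [terminal]
4. n2.depth = 0  [0]
5. n2.key = "uy"  ["uy"]
6. n4.idx = true  [B.depth > -1]
7. n5.fin = "qk"  ["qk"]
8. n6.fin = true  [true]
9. n7.live = false  [terminal]
10. n8.depth = 24  [terminal]
11. n9.ok = "zy"  [terminal]
12. n6.lab = "mm"  ["mm"]
13. n6.wid = "ru"  ["ru"]
14. n10.fin = "ruz"  [S.wid ++ "z"]
15. n11.cnt = false  [terminal]
16. n10.live = true  [f.cnt == false]
17. n10.acc = "kx"  ["kx"]
18. n10.depth = false  [f.cnt == true]
19. n12.lim = false  [terminal]
20. n5.live = false  [C₁.live == false]
21. n5.acc = "mmqk"  [S.lab ++ C₀.fin]
22. n5.depth = true  [h.lim == false]
23. n4.lim = 19  [len(C.acc) + 15]
24. n1.live = false  [B.depth == D.lim]
25. n1.acc = "xuy"  ["x" ++ B.key]
26. n1.depth = true  [D.lim == 19]
27. n0.lab = "yn"  ["yn"]
28. n0.wid = "rxuy"  ["r" ++ C.acc]

true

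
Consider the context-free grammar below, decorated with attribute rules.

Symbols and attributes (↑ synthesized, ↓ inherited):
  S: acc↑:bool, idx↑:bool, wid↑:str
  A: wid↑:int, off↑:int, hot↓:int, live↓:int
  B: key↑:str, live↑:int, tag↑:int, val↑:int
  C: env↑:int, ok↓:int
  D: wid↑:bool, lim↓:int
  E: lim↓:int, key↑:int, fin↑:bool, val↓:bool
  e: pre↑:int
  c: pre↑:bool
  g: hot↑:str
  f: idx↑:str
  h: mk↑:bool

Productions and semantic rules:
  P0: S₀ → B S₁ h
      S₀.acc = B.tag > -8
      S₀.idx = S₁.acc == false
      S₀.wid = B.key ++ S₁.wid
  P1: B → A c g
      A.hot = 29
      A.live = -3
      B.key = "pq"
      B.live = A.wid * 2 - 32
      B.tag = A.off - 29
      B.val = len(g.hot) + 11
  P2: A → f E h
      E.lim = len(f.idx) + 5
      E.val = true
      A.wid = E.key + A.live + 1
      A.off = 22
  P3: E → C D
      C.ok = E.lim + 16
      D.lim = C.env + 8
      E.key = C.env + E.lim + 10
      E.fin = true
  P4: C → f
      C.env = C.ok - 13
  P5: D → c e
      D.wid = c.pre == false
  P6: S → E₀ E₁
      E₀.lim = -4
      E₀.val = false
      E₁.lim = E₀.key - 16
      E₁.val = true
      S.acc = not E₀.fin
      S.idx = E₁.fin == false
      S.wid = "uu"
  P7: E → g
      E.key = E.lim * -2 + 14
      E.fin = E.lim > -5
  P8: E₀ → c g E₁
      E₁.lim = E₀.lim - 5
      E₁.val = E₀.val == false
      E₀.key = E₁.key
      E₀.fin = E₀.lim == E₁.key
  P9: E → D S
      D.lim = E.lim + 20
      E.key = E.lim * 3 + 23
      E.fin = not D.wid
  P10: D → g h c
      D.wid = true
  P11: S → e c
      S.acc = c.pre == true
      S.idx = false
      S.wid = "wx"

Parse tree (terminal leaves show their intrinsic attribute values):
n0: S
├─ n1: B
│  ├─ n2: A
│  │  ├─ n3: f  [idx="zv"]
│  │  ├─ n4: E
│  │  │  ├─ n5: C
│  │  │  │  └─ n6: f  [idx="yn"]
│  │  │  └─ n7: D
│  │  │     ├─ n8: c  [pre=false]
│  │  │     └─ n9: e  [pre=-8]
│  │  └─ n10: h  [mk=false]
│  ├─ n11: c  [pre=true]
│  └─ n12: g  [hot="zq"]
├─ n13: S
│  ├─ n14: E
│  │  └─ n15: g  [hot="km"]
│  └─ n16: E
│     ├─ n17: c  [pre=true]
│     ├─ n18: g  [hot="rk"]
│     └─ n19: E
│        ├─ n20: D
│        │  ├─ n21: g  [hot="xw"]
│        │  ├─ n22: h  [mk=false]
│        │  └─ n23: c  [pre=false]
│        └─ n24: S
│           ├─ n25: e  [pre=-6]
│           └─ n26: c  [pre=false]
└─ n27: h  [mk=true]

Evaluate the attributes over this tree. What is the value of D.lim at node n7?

1. n2.hot = 29  [29]
2. n2.live = -3  [-3]
3. n3.idx = "zv"  [terminal]
4. n4.lim = 7  [len(f.idx) + 5]
5. n4.val = true  [true]
6. n5.ok = 23  [E.lim + 16]
7. n6.idx = "yn"  [terminal]
8. n5.env = 10  [C.ok - 13]
9. n7.lim = 18  [C.env + 8]
10. n8.pre = false  [terminal]
11. n9.pre = -8  [terminal]
12. n7.wid = true  [c.pre == false]
13. n4.key = 27  [C.env + E.lim + 10]
14. n4.fin = true  [true]
15. n10.mk = false  [terminal]
16. n2.wid = 25  [E.key + A.live + 1]
17. n2.off = 22  [22]
18. n11.pre = true  [terminal]
19. n12.hot = "zq"  [terminal]
20. n1.key = "pq"  ["pq"]
21. n1.live = 18  [A.wid * 2 - 32]
22. n1.tag = -7  [A.off - 29]
23. n1.val = 13  [len(g.hot) + 11]
24. n14.lim = -4  [-4]
25. n14.val = false  [false]
26. n15.hot = "km"  [terminal]
27. n14.key = 22  [E.lim * -2 + 14]
28. n14.fin = true  [E.lim > -5]
29. n16.lim = 6  [E₀.key - 16]
30. n16.val = true  [true]
31. n17.pre = true  [terminal]
32. n18.hot = "rk"  [terminal]
33. n19.lim = 1  [E₀.lim - 5]
34. n19.val = false  [E₀.val == false]
35. n20.lim = 21  [E.lim + 20]
36. n21.hot = "xw"  [terminal]
37. n22.mk = false  [terminal]
38. n23.pre = false  [terminal]
39. n20.wid = true  [true]
40. n25.pre = -6  [terminal]
41. n26.pre = false  [terminal]
42. n24.acc = false  [c.pre == true]
43. n24.idx = false  [false]
44. n24.wid = "wx"  ["wx"]
45. n19.key = 26  [E.lim * 3 + 23]
46. n19.fin = false  [not D.wid]
47. n16.key = 26  [E₁.key]
48. n16.fin = false  [E₀.lim == E₁.key]
49. n13.acc = false  [not E₀.fin]
50. n13.idx = true  [E₁.fin == false]
51. n13.wid = "uu"  ["uu"]
52. n27.mk = true  [terminal]
53. n0.acc = true  [B.tag > -8]
54. n0.idx = true  [S₁.acc == false]
55. n0.wid = "pquu"  [B.key ++ S₁.wid]

18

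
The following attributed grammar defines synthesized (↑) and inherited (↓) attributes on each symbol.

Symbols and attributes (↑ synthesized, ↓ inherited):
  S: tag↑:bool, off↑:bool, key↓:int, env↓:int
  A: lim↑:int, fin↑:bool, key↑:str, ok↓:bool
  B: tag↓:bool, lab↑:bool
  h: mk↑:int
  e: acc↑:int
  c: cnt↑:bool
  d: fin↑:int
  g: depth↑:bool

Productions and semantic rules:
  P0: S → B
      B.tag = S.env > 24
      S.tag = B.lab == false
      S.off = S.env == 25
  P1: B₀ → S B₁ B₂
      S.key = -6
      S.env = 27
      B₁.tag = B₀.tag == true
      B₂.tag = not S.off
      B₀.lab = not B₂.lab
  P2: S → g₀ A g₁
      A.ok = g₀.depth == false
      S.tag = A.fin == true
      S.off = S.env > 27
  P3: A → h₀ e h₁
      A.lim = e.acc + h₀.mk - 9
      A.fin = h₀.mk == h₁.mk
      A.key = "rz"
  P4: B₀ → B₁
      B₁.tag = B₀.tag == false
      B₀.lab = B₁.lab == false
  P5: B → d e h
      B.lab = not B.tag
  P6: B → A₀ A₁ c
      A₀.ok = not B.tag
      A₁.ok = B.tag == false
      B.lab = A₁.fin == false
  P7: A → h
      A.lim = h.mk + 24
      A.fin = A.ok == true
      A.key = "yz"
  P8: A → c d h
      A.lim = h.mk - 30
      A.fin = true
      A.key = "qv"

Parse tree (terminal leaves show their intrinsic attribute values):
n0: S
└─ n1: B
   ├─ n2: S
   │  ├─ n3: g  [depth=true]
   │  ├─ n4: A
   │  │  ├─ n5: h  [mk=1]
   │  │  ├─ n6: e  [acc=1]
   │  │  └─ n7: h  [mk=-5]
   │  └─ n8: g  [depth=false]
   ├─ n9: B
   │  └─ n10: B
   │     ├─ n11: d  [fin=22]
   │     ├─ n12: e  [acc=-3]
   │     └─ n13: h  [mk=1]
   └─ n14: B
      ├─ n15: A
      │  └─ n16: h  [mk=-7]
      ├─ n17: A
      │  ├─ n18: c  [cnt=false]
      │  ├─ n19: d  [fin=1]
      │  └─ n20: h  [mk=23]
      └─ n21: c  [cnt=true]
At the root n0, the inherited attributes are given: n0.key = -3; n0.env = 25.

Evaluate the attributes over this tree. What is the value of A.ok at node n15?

false

1. n0.key = -3  [given at root]
2. n0.env = 25  [given at root]
3. n1.tag = true  [S.env > 24]
4. n2.key = -6  [-6]
5. n2.env = 27  [27]
6. n3.depth = true  [terminal]
7. n4.ok = false  [g₀.depth == false]
8. n5.mk = 1  [terminal]
9. n6.acc = 1  [terminal]
10. n7.mk = -5  [terminal]
11. n4.lim = -7  [e.acc + h₀.mk - 9]
12. n4.fin = false  [h₀.mk == h₁.mk]
13. n4.key = "rz"  ["rz"]
14. n8.depth = false  [terminal]
15. n2.tag = false  [A.fin == true]
16. n2.off = false  [S.env > 27]
17. n9.tag = true  [B₀.tag == true]
18. n10.tag = false  [B₀.tag == false]
19. n11.fin = 22  [terminal]
20. n12.acc = -3  [terminal]
21. n13.mk = 1  [terminal]
22. n10.lab = true  [not B.tag]
23. n9.lab = false  [B₁.lab == false]
24. n14.tag = true  [not S.off]
25. n15.ok = false  [not B.tag]
26. n16.mk = -7  [terminal]
27. n15.lim = 17  [h.mk + 24]
28. n15.fin = false  [A.ok == true]
29. n15.key = "yz"  ["yz"]
30. n17.ok = false  [B.tag == false]
31. n18.cnt = false  [terminal]
32. n19.fin = 1  [terminal]
33. n20.mk = 23  [terminal]
34. n17.lim = -7  [h.mk - 30]
35. n17.fin = true  [true]
36. n17.key = "qv"  ["qv"]
37. n21.cnt = true  [terminal]
38. n14.lab = false  [A₁.fin == false]
39. n1.lab = true  [not B₂.lab]
40. n0.tag = false  [B.lab == false]
41. n0.off = true  [S.env == 25]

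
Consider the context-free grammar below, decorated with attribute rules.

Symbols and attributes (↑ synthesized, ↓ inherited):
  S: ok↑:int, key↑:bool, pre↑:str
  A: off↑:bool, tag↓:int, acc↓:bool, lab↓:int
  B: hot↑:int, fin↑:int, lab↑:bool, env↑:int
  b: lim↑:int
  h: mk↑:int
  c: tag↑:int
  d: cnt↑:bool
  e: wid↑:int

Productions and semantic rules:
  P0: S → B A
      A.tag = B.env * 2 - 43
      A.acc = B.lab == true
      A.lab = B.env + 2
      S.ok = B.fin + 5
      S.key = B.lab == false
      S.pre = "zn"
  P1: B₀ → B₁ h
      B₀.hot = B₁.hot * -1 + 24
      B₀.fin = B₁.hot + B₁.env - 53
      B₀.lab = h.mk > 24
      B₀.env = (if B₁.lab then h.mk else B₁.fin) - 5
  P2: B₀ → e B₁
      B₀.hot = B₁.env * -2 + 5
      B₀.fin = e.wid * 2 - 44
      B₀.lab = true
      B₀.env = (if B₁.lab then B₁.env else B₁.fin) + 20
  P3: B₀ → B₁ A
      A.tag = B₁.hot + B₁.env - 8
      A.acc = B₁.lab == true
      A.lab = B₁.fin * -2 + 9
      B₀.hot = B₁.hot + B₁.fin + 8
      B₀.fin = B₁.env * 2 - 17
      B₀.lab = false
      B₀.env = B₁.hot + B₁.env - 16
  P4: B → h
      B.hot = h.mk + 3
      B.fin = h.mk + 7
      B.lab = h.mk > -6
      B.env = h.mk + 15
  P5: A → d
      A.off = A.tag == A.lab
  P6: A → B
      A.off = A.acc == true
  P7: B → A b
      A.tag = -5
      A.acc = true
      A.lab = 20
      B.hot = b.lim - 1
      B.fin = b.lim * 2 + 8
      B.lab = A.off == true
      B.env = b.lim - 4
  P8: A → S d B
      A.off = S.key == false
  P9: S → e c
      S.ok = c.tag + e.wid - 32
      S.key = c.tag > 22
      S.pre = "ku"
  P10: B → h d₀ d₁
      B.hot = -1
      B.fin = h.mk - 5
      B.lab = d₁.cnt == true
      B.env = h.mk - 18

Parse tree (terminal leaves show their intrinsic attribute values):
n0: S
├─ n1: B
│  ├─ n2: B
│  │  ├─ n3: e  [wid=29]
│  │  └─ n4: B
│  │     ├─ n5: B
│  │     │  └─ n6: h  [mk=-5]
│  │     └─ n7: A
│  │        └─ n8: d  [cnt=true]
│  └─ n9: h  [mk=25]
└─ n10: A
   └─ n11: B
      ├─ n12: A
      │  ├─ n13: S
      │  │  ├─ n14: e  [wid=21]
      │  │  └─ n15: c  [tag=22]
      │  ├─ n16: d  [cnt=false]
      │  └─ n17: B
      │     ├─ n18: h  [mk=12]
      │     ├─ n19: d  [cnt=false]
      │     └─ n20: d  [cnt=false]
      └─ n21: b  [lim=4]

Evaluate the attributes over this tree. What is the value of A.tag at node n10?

1. n3.wid = 29  [terminal]
2. n6.mk = -5  [terminal]
3. n5.hot = -2  [h.mk + 3]
4. n5.fin = 2  [h.mk + 7]
5. n5.lab = true  [h.mk > -6]
6. n5.env = 10  [h.mk + 15]
7. n7.tag = 0  [B₁.hot + B₁.env - 8]
8. n7.acc = true  [B₁.lab == true]
9. n7.lab = 5  [B₁.fin * -2 + 9]
10. n8.cnt = true  [terminal]
11. n7.off = false  [A.tag == A.lab]
12. n4.hot = 8  [B₁.hot + B₁.fin + 8]
13. n4.fin = 3  [B₁.env * 2 - 17]
14. n4.lab = false  [false]
15. n4.env = -8  [B₁.hot + B₁.env - 16]
16. n2.hot = 21  [B₁.env * -2 + 5]
17. n2.fin = 14  [e.wid * 2 - 44]
18. n2.lab = true  [true]
19. n2.env = 23  [(if B₁.lab then B₁.env else B₁.fin) + 20]
20. n9.mk = 25  [terminal]
21. n1.hot = 3  [B₁.hot * -1 + 24]
22. n1.fin = -9  [B₁.hot + B₁.env - 53]
23. n1.lab = true  [h.mk > 24]
24. n1.env = 20  [(if B₁.lab then h.mk else B₁.fin) - 5]
25. n10.tag = -3  [B.env * 2 - 43]
26. n10.acc = true  [B.lab == true]
27. n10.lab = 22  [B.env + 2]
28. n12.tag = -5  [-5]
29. n12.acc = true  [true]
30. n12.lab = 20  [20]
31. n14.wid = 21  [terminal]
32. n15.tag = 22  [terminal]
33. n13.ok = 11  [c.tag + e.wid - 32]
34. n13.key = false  [c.tag > 22]
35. n13.pre = "ku"  ["ku"]
36. n16.cnt = false  [terminal]
37. n18.mk = 12  [terminal]
38. n19.cnt = false  [terminal]
39. n20.cnt = false  [terminal]
40. n17.hot = -1  [-1]
41. n17.fin = 7  [h.mk - 5]
42. n17.lab = false  [d₁.cnt == true]
43. n17.env = -6  [h.mk - 18]
44. n12.off = true  [S.key == false]
45. n21.lim = 4  [terminal]
46. n11.hot = 3  [b.lim - 1]
47. n11.fin = 16  [b.lim * 2 + 8]
48. n11.lab = true  [A.off == true]
49. n11.env = 0  [b.lim - 4]
50. n10.off = true  [A.acc == true]
51. n0.ok = -4  [B.fin + 5]
52. n0.key = false  [B.lab == false]
53. n0.pre = "zn"  ["zn"]

-3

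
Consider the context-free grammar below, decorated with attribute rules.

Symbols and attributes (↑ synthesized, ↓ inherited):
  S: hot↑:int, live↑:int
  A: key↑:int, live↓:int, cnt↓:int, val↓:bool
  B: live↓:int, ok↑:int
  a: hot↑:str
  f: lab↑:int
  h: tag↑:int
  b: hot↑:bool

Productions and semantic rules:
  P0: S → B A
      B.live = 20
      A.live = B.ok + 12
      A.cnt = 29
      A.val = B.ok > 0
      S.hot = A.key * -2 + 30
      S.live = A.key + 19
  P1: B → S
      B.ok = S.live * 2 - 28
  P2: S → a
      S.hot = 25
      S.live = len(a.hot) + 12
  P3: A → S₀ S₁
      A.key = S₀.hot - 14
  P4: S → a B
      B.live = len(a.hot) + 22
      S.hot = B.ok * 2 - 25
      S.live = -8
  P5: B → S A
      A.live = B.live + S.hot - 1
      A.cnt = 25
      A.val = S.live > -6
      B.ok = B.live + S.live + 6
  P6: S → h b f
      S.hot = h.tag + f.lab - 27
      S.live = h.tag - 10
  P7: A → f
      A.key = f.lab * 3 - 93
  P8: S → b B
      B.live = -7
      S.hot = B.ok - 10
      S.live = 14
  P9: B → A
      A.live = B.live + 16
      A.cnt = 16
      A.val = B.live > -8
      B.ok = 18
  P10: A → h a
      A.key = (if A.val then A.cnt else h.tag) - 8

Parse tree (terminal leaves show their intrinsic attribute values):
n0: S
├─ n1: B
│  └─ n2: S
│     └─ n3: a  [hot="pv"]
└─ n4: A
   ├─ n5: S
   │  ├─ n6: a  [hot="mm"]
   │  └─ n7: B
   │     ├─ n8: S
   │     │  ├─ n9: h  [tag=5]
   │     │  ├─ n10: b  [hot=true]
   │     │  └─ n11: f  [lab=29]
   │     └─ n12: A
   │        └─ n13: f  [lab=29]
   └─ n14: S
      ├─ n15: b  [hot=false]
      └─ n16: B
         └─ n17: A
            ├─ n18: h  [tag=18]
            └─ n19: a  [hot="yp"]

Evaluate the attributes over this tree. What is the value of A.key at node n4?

11

1. n1.live = 20  [20]
2. n3.hot = "pv"  [terminal]
3. n2.hot = 25  [25]
4. n2.live = 14  [len(a.hot) + 12]
5. n1.ok = 0  [S.live * 2 - 28]
6. n4.live = 12  [B.ok + 12]
7. n4.cnt = 29  [29]
8. n4.val = false  [B.ok > 0]
9. n6.hot = "mm"  [terminal]
10. n7.live = 24  [len(a.hot) + 22]
11. n9.tag = 5  [terminal]
12. n10.hot = true  [terminal]
13. n11.lab = 29  [terminal]
14. n8.hot = 7  [h.tag + f.lab - 27]
15. n8.live = -5  [h.tag - 10]
16. n12.live = 30  [B.live + S.hot - 1]
17. n12.cnt = 25  [25]
18. n12.val = true  [S.live > -6]
19. n13.lab = 29  [terminal]
20. n12.key = -6  [f.lab * 3 - 93]
21. n7.ok = 25  [B.live + S.live + 6]
22. n5.hot = 25  [B.ok * 2 - 25]
23. n5.live = -8  [-8]
24. n15.hot = false  [terminal]
25. n16.live = -7  [-7]
26. n17.live = 9  [B.live + 16]
27. n17.cnt = 16  [16]
28. n17.val = true  [B.live > -8]
29. n18.tag = 18  [terminal]
30. n19.hot = "yp"  [terminal]
31. n17.key = 8  [(if A.val then A.cnt else h.tag) - 8]
32. n16.ok = 18  [18]
33. n14.hot = 8  [B.ok - 10]
34. n14.live = 14  [14]
35. n4.key = 11  [S₀.hot - 14]
36. n0.hot = 8  [A.key * -2 + 30]
37. n0.live = 30  [A.key + 19]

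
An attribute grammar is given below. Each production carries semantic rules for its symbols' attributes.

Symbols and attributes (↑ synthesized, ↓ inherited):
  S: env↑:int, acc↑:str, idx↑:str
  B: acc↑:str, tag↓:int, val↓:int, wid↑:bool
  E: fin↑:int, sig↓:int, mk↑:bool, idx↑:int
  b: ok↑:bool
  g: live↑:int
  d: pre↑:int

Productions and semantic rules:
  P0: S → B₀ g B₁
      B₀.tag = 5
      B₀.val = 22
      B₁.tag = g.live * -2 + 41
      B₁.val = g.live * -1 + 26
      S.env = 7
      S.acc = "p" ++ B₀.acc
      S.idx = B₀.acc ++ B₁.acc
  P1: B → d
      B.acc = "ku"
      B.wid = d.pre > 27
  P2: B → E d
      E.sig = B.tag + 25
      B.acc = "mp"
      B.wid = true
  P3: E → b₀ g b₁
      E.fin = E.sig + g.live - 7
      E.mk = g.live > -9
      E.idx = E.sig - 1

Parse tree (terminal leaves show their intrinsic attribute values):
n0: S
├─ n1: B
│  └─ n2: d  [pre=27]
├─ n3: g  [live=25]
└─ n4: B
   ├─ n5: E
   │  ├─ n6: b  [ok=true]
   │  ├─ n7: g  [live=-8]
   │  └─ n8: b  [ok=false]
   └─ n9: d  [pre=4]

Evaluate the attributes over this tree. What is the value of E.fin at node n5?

1. n1.tag = 5  [5]
2. n1.val = 22  [22]
3. n2.pre = 27  [terminal]
4. n1.acc = "ku"  ["ku"]
5. n1.wid = false  [d.pre > 27]
6. n3.live = 25  [terminal]
7. n4.tag = -9  [g.live * -2 + 41]
8. n4.val = 1  [g.live * -1 + 26]
9. n5.sig = 16  [B.tag + 25]
10. n6.ok = true  [terminal]
11. n7.live = -8  [terminal]
12. n8.ok = false  [terminal]
13. n5.fin = 1  [E.sig + g.live - 7]
14. n5.mk = true  [g.live > -9]
15. n5.idx = 15  [E.sig - 1]
16. n9.pre = 4  [terminal]
17. n4.acc = "mp"  ["mp"]
18. n4.wid = true  [true]
19. n0.env = 7  [7]
20. n0.acc = "pku"  ["p" ++ B₀.acc]
21. n0.idx = "kump"  [B₀.acc ++ B₁.acc]

1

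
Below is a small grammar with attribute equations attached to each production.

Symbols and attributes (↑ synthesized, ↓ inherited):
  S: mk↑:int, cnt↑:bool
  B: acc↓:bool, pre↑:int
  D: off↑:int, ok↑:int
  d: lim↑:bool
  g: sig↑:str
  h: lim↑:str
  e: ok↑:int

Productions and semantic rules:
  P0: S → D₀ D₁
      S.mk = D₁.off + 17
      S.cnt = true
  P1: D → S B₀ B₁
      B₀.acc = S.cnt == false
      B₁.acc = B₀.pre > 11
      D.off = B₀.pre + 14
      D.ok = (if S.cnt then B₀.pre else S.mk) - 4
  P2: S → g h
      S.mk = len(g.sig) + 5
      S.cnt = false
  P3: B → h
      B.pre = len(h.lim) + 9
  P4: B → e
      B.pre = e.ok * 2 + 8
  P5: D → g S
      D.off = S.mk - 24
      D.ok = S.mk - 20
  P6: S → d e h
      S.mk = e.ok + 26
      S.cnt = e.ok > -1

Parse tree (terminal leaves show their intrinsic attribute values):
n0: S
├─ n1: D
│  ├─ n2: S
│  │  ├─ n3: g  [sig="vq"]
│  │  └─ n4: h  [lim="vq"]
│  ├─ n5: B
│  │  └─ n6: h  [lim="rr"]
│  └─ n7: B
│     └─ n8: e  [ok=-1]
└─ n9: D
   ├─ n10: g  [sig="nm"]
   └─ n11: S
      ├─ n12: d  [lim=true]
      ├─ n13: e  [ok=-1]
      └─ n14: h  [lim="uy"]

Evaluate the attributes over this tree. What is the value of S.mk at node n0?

1. n3.sig = "vq"  [terminal]
2. n4.lim = "vq"  [terminal]
3. n2.mk = 7  [len(g.sig) + 5]
4. n2.cnt = false  [false]
5. n5.acc = true  [S.cnt == false]
6. n6.lim = "rr"  [terminal]
7. n5.pre = 11  [len(h.lim) + 9]
8. n7.acc = false  [B₀.pre > 11]
9. n8.ok = -1  [terminal]
10. n7.pre = 6  [e.ok * 2 + 8]
11. n1.off = 25  [B₀.pre + 14]
12. n1.ok = 3  [(if S.cnt then B₀.pre else S.mk) - 4]
13. n10.sig = "nm"  [terminal]
14. n12.lim = true  [terminal]
15. n13.ok = -1  [terminal]
16. n14.lim = "uy"  [terminal]
17. n11.mk = 25  [e.ok + 26]
18. n11.cnt = false  [e.ok > -1]
19. n9.off = 1  [S.mk - 24]
20. n9.ok = 5  [S.mk - 20]
21. n0.mk = 18  [D₁.off + 17]
22. n0.cnt = true  [true]

18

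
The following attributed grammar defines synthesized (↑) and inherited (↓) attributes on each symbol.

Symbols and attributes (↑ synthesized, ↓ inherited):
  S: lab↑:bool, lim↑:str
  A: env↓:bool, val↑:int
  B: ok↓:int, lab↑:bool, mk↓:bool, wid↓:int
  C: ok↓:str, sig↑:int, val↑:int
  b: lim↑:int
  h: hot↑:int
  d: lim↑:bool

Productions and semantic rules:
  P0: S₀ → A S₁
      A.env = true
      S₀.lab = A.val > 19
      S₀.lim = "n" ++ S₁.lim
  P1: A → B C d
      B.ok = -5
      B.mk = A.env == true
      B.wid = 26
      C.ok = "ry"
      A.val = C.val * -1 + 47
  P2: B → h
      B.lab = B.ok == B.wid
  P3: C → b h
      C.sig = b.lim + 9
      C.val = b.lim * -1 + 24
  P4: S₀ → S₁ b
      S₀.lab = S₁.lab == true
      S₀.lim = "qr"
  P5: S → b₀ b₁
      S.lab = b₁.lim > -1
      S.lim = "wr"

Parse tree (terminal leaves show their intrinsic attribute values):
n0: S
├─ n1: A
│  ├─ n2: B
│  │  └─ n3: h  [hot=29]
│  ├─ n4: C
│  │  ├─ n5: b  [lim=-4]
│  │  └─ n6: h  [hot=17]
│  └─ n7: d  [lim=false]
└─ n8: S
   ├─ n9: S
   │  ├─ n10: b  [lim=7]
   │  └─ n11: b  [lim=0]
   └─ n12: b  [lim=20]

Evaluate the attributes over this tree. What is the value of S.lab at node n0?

false

1. n1.env = true  [true]
2. n2.ok = -5  [-5]
3. n2.mk = true  [A.env == true]
4. n2.wid = 26  [26]
5. n3.hot = 29  [terminal]
6. n2.lab = false  [B.ok == B.wid]
7. n4.ok = "ry"  ["ry"]
8. n5.lim = -4  [terminal]
9. n6.hot = 17  [terminal]
10. n4.sig = 5  [b.lim + 9]
11. n4.val = 28  [b.lim * -1 + 24]
12. n7.lim = false  [terminal]
13. n1.val = 19  [C.val * -1 + 47]
14. n10.lim = 7  [terminal]
15. n11.lim = 0  [terminal]
16. n9.lab = true  [b₁.lim > -1]
17. n9.lim = "wr"  ["wr"]
18. n12.lim = 20  [terminal]
19. n8.lab = true  [S₁.lab == true]
20. n8.lim = "qr"  ["qr"]
21. n0.lab = false  [A.val > 19]
22. n0.lim = "nqr"  ["n" ++ S₁.lim]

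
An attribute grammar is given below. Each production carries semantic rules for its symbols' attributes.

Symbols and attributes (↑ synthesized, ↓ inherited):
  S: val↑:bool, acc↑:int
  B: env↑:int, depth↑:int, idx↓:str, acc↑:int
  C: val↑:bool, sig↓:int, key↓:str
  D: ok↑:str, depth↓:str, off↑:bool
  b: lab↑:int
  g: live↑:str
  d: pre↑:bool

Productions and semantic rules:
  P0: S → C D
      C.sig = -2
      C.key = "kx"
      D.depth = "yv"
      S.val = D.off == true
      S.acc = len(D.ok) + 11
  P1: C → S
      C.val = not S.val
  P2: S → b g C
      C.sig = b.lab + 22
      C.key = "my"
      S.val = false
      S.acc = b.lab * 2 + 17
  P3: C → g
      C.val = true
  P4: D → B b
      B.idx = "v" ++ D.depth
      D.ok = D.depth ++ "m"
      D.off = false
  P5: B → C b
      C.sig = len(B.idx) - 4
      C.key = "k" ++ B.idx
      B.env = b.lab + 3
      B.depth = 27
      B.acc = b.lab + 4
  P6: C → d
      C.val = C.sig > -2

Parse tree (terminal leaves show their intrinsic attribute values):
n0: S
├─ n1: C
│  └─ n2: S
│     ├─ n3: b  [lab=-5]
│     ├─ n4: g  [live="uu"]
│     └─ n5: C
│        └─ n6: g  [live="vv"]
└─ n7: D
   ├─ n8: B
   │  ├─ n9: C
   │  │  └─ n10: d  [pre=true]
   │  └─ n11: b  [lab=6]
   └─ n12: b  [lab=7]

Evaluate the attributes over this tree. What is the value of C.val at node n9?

1. n1.sig = -2  [-2]
2. n1.key = "kx"  ["kx"]
3. n3.lab = -5  [terminal]
4. n4.live = "uu"  [terminal]
5. n5.sig = 17  [b.lab + 22]
6. n5.key = "my"  ["my"]
7. n6.live = "vv"  [terminal]
8. n5.val = true  [true]
9. n2.val = false  [false]
10. n2.acc = 7  [b.lab * 2 + 17]
11. n1.val = true  [not S.val]
12. n7.depth = "yv"  ["yv"]
13. n8.idx = "vyv"  ["v" ++ D.depth]
14. n9.sig = -1  [len(B.idx) - 4]
15. n9.key = "kvyv"  ["k" ++ B.idx]
16. n10.pre = true  [terminal]
17. n9.val = true  [C.sig > -2]
18. n11.lab = 6  [terminal]
19. n8.env = 9  [b.lab + 3]
20. n8.depth = 27  [27]
21. n8.acc = 10  [b.lab + 4]
22. n12.lab = 7  [terminal]
23. n7.ok = "yvm"  [D.depth ++ "m"]
24. n7.off = false  [false]
25. n0.val = false  [D.off == true]
26. n0.acc = 14  [len(D.ok) + 11]

true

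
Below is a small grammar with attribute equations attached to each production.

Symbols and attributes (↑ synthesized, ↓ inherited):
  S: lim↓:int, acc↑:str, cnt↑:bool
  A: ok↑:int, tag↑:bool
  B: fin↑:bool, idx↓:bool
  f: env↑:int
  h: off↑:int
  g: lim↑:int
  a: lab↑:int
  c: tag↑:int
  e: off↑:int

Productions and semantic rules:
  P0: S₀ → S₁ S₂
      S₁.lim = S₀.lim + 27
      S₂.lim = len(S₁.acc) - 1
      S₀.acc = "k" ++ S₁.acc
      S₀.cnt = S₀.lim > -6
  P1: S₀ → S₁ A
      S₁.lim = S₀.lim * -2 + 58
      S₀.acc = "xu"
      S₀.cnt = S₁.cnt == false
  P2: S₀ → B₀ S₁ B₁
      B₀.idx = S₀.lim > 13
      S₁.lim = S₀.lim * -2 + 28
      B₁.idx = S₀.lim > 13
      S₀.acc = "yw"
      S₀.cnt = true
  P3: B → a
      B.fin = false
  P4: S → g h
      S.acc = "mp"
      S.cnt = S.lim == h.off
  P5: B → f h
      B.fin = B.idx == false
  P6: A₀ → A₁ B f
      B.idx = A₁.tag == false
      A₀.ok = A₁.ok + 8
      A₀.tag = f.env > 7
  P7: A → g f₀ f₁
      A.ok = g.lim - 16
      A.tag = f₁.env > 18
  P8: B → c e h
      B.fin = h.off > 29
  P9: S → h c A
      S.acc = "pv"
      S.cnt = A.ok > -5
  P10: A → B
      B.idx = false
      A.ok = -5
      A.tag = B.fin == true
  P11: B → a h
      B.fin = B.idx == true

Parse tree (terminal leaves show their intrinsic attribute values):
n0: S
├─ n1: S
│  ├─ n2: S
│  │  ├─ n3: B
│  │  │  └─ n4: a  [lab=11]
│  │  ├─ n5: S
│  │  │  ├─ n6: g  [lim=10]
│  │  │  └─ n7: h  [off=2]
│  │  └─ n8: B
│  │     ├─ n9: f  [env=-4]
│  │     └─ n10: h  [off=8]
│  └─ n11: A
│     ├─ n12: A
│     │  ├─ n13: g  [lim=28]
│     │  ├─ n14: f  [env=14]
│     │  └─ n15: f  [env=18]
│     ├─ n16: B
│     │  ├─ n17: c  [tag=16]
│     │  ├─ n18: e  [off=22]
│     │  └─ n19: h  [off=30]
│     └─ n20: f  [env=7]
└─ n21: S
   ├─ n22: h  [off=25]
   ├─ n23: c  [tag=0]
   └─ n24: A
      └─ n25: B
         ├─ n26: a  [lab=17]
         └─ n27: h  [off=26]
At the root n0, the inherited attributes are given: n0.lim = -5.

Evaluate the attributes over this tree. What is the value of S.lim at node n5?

0

1. n0.lim = -5  [given at root]
2. n1.lim = 22  [S₀.lim + 27]
3. n2.lim = 14  [S₀.lim * -2 + 58]
4. n3.idx = true  [S₀.lim > 13]
5. n4.lab = 11  [terminal]
6. n3.fin = false  [false]
7. n5.lim = 0  [S₀.lim * -2 + 28]
8. n6.lim = 10  [terminal]
9. n7.off = 2  [terminal]
10. n5.acc = "mp"  ["mp"]
11. n5.cnt = false  [S.lim == h.off]
12. n8.idx = true  [S₀.lim > 13]
13. n9.env = -4  [terminal]
14. n10.off = 8  [terminal]
15. n8.fin = false  [B.idx == false]
16. n2.acc = "yw"  ["yw"]
17. n2.cnt = true  [true]
18. n13.lim = 28  [terminal]
19. n14.env = 14  [terminal]
20. n15.env = 18  [terminal]
21. n12.ok = 12  [g.lim - 16]
22. n12.tag = false  [f₁.env > 18]
23. n16.idx = true  [A₁.tag == false]
24. n17.tag = 16  [terminal]
25. n18.off = 22  [terminal]
26. n19.off = 30  [terminal]
27. n16.fin = true  [h.off > 29]
28. n20.env = 7  [terminal]
29. n11.ok = 20  [A₁.ok + 8]
30. n11.tag = false  [f.env > 7]
31. n1.acc = "xu"  ["xu"]
32. n1.cnt = false  [S₁.cnt == false]
33. n21.lim = 1  [len(S₁.acc) - 1]
34. n22.off = 25  [terminal]
35. n23.tag = 0  [terminal]
36. n25.idx = false  [false]
37. n26.lab = 17  [terminal]
38. n27.off = 26  [terminal]
39. n25.fin = false  [B.idx == true]
40. n24.ok = -5  [-5]
41. n24.tag = false  [B.fin == true]
42. n21.acc = "pv"  ["pv"]
43. n21.cnt = false  [A.ok > -5]
44. n0.acc = "kxu"  ["k" ++ S₁.acc]
45. n0.cnt = true  [S₀.lim > -6]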